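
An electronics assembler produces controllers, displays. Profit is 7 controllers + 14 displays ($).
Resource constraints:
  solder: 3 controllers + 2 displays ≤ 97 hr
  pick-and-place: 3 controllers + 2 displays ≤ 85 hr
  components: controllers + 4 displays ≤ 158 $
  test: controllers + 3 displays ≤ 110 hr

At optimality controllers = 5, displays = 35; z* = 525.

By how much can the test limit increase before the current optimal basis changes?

Binding constraints: pick-and-place, test. The basis is B = [[3,2],[1,3]] with det 7.
Per unit increase in test, x* moves by d = (-0.2857, 0.4286).
The basis stays optimal until components becomes binding; allowable increase = 9.1 hr.

9.1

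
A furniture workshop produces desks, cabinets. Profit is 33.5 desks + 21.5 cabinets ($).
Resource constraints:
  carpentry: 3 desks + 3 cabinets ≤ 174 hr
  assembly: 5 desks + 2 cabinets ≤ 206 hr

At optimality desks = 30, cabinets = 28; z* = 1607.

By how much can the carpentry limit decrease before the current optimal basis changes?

Binding constraints: carpentry, assembly. The basis is B = [[3,3],[5,2]] with det -9.
Per unit decrease in carpentry, x* moves by d = (0.2222, -0.5556).
The basis stays optimal until cabinets reaches 0; allowable decrease = 50.4 hr.

50.4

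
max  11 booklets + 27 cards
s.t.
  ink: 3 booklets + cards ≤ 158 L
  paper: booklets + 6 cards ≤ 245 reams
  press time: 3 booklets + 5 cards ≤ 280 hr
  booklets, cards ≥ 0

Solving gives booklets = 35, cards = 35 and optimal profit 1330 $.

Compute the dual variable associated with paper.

Binding: paper and press time. Non-binding: ink (18 unused).
Since ink is not tight, its dual is 0.
Dual feasibility on the basic columns requires 1·y_paper + 3·y_press time = 11, 6·y_paper + 5·y_press time = 27.
This yields shadow prices y_paper = 2, y_press time = 3.
Shadow price of paper = 2.

2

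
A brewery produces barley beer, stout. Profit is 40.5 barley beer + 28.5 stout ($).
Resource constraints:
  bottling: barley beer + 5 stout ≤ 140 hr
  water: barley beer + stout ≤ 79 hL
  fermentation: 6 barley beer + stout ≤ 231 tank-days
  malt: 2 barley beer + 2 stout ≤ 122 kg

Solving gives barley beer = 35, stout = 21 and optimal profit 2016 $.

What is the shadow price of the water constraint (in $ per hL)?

At the optimum: bottling uses 140 of 140 (binding); water uses 56 of 79 (slack = 23); fermentation uses 231 of 231 (binding); malt uses 112 of 122 (slack = 10).
By complementary slackness, y = 0 for the non-binding constraints.
Dual feasibility on the basic columns requires 1·y_bottling + 6·y_fermentation = 40.5, 5·y_bottling + 1·y_fermentation = 28.5.
Solving: y_bottling = 4.5, y_fermentation = 6.
Shadow price of water = 0.

0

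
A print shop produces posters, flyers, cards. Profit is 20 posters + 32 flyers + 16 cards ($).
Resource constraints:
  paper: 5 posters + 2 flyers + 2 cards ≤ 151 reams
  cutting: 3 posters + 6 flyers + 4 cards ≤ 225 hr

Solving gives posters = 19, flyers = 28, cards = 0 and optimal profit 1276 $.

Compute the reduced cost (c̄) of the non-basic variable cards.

-6

Check each constraint at x*: paper 151/151 (tight); cutting 225/225 (tight).
Dual feasibility on the basic columns requires 5·y_paper + 3·y_cutting = 20, 2·y_paper + 6·y_cutting = 32.
Solving: y_paper = 1, y_cutting = 5.
Reduced cost of cards: c₃ − yᵀa₃ = 16 − (1·2 + 5·4) = 16 − 22 = -6.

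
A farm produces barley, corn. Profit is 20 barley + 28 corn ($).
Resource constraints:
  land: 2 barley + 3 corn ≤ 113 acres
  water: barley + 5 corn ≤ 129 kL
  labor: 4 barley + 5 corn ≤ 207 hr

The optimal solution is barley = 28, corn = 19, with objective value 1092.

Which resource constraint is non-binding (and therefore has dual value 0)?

land: 113/113 (binding)
water: 123/129 (slack 6)
labor: 207/207 (binding)
By complementary slackness, a constraint with positive slack has shadow price 0 → water.

water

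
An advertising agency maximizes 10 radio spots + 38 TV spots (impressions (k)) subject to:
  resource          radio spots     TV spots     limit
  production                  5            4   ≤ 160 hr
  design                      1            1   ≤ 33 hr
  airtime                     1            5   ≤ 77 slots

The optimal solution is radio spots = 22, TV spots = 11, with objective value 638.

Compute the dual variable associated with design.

3

At the optimum: production uses 154 of 160 (slack = 6); design uses 33 of 33 (binding); airtime uses 77 of 77 (binding).
Slack constraints have shadow price 0 (complementary slackness).
From A_Bᵀ y = c: 1·y_design + 1·y_airtime = 10; 1·y_design + 5·y_airtime = 38.
This yields shadow prices y_design = 3, y_airtime = 7.
Shadow price of design = 3.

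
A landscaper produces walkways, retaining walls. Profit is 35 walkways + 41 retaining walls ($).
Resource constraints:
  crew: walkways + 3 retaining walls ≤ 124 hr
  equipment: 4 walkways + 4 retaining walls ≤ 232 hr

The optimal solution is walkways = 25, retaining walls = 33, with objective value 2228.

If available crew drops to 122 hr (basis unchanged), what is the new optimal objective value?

2222

At the optimum: crew uses 124 of 124 (binding); equipment uses 232 of 232 (binding).
The binding rows give the dual system: 1·y_crew + 4·y_equipment = 35 and 3·y_crew + 4·y_equipment = 41.
Solving: y_crew = 3, y_equipment = 8.
Δz = y_crew·Δb = 3 × (-2) = -6, so new z* = 2228 − 6 = 2222.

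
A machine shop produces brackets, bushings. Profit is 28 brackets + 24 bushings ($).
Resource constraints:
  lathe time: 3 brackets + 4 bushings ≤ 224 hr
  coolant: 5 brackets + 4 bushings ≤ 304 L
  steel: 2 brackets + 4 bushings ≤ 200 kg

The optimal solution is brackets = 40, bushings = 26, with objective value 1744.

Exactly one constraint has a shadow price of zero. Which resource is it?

lathe time: 224/224 (binding)
coolant: 304/304 (binding)
steel: 184/200 (slack 16)
By complementary slackness, a constraint with positive slack has shadow price 0 → steel.

steel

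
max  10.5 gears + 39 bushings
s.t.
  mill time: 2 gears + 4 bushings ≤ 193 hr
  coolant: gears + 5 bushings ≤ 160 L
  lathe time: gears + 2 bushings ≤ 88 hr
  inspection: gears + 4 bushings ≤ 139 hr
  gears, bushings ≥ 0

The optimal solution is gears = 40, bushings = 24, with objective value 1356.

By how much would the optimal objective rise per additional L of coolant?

Check each constraint at x*: mill time 176/193 (slack 17); coolant 160/160 (tight); lathe time 88/88 (tight); inspection 136/139 (slack 3).
Slack constraints have shadow price 0 (complementary slackness).
Dual feasibility on the basic columns requires 1·y_coolant + 1·y_lathe time = 10.5, 5·y_coolant + 2·y_lathe time = 39.
Solving: y_coolant = 6, y_lathe time = 4.5.
Shadow price of coolant = 6.

6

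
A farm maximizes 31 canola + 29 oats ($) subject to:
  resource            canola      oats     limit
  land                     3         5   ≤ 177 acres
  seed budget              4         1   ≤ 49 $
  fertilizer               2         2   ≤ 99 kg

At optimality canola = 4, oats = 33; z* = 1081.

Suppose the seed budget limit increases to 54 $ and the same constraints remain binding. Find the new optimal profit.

Binding: land and seed budget. Non-binding: fertilizer (25 unused).
Slack constraints have shadow price 0 (complementary slackness).
From A_Bᵀ y = c: 3·y_land + 4·y_seed budget = 31; 5·y_land + 1·y_seed budget = 29.
Solving: y_land = 5, y_seed budget = 4.
Δz = y_seed budget·Δb = 4 × (5) = 20, so new z* = 1081 + 20 = 1101.

1101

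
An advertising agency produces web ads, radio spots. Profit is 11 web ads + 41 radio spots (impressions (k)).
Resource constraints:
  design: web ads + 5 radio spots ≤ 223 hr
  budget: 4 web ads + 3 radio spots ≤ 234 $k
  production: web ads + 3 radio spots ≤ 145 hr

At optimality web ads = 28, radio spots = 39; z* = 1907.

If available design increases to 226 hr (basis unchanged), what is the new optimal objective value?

Binding: design and production. Non-binding: budget (5 unused).
Slack constraints have shadow price 0 (complementary slackness).
The binding rows give the dual system: 1·y_design + 1·y_production = 11 and 5·y_design + 3·y_production = 41.
This yields shadow prices y_design = 4, y_production = 7.
Δz = y_design·Δb = 4 × (3) = 12, so new z* = 1907 + 12 = 1919.

1919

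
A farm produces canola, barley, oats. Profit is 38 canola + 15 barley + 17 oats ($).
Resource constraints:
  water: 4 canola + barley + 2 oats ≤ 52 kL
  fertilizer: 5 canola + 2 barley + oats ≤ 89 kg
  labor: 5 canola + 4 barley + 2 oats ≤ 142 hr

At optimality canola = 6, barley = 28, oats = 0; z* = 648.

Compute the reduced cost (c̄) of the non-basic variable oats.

-1

Check each constraint at x*: water 52/52 (tight); fertilizer 86/89 (slack 3); labor 142/142 (tight).
Slack constraints have shadow price 0 (complementary slackness).
The binding rows give the dual system: 4·y_water + 5·y_labor = 38 and 1·y_water + 4·y_labor = 15.
→ y_water = 7 and y_labor = 2.
Reduced cost of oats: c₃ − yᵀa₃ = 17 − (7·2 + 2·2) = 17 − 18 = -1.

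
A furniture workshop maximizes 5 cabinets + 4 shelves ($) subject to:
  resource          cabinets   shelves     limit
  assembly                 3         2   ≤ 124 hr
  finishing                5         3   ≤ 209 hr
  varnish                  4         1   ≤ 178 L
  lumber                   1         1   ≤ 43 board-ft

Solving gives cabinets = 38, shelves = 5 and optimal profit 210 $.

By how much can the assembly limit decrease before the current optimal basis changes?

38

Binding constraints: assembly, lumber. The basis is B = [[3,2],[1,1]] with det 1.
Per unit decrease in assembly, x* moves by d = (-1, 1).
The basis stays optimal until cabinets reaches 0; allowable decrease = 38 hr.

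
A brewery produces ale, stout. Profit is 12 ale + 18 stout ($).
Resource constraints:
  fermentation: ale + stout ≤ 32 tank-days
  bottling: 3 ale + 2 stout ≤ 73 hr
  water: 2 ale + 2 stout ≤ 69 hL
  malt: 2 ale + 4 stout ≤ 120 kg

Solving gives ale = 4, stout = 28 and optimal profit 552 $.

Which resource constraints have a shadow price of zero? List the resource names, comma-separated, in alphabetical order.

fermentation: 32/32 (binding)
bottling: 68/73 (slack 5)
water: 64/69 (slack 5)
malt: 120/120 (binding)
By complementary slackness, a constraint with positive slack has shadow price 0 → bottling, water.

bottling, water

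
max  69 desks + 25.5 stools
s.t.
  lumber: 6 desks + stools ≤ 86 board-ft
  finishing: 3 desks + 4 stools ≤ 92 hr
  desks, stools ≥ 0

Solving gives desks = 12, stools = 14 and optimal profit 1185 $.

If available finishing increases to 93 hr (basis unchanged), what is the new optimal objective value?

1189

Check each constraint at x*: lumber 86/86 (tight); finishing 92/92 (tight).
Dual feasibility on the basic columns requires 6·y_lumber + 3·y_finishing = 69, 1·y_lumber + 4·y_finishing = 25.5.
→ y_lumber = 9.5 and y_finishing = 4.
Δz = y_finishing·Δb = 4 × (1) = 4, so new z* = 1185 + 4 = 1189.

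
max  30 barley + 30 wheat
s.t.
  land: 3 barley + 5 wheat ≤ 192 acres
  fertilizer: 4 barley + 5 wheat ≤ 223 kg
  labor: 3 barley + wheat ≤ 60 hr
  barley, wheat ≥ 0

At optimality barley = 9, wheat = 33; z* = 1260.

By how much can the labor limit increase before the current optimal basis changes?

Binding constraints: land, labor. The basis is B = [[3,5],[3,1]] with det -12.
Per unit increase in labor, x* moves by d = (0.4167, -0.25).
The basis stays optimal until fertilizer becomes binding; allowable increase = 52.8 hr.

52.8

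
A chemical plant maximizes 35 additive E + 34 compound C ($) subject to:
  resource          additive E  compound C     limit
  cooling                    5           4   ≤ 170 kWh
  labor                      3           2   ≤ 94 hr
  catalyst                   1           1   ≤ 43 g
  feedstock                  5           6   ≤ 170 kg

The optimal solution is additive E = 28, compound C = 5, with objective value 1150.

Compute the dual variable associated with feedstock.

Check each constraint at x*: cooling 160/170 (slack 10); labor 94/94 (tight); catalyst 33/43 (slack 10); feedstock 170/170 (tight).
Since cooling, catalyst are not tight, their duals are 0.
The binding rows give the dual system: 3·y_labor + 5·y_feedstock = 35 and 2·y_labor + 6·y_feedstock = 34.
→ y_labor = 5 and y_feedstock = 4.
Shadow price of feedstock = 4.

4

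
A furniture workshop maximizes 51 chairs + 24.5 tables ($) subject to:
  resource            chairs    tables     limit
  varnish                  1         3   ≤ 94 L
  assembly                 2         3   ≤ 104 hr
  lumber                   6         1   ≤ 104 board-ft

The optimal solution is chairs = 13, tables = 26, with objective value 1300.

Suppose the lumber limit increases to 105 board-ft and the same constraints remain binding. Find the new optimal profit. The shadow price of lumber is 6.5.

Δb = 1, so new z* = 1300 + (6.5)·(1) = 1300 + 6.5 = 1306.5.

1306.5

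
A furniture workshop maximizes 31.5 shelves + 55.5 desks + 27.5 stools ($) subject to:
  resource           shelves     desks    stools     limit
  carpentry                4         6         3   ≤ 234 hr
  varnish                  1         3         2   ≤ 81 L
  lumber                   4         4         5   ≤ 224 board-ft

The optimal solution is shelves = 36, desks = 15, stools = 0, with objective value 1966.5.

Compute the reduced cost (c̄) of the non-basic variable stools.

-3

Check each constraint at x*: carpentry 234/234 (tight); varnish 81/81 (tight); lumber 204/224 (slack 20).
Since lumber is not tight, its dual is 0.
The binding rows give the dual system: 4·y_carpentry + 1·y_varnish = 31.5 and 6·y_carpentry + 3·y_varnish = 55.5.
This yields shadow prices y_carpentry = 6.5, y_varnish = 5.5.
Reduced cost of stools: c₃ − yᵀa₃ = 27.5 − (6.5·3 + 5.5·2) = 27.5 − 30.5 = -3.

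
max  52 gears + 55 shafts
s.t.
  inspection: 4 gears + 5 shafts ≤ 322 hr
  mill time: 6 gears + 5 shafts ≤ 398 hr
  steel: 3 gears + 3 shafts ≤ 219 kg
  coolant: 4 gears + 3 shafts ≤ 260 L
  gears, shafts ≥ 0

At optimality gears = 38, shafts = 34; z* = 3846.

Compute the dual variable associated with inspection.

Binding: inspection and mill time. Non-binding: steel (3 unused), coolant (6 unused).
By complementary slackness, y = 0 for the non-binding constraints.
The binding rows give the dual system: 4·y_inspection + 6·y_mill time = 52 and 5·y_inspection + 5·y_mill time = 55.
Solving: y_inspection = 7, y_mill time = 4.
Shadow price of inspection = 7.

7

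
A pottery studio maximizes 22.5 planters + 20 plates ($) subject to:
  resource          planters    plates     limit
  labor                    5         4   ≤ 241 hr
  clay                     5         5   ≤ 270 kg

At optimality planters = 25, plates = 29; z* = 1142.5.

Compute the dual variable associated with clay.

2

Both labor and clay are binding at x*.
Dual feasibility on the basic columns requires 5·y_labor + 5·y_clay = 22.5, 4·y_labor + 5·y_clay = 20.
This yields shadow prices y_labor = 2.5, y_clay = 2.
Shadow price of clay = 2.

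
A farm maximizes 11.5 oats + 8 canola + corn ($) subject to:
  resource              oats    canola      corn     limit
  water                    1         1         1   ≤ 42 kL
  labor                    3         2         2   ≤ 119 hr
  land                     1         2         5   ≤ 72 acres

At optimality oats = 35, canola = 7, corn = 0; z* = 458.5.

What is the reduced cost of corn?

-7

At the optimum: water uses 42 of 42 (binding); labor uses 119 of 119 (binding); land uses 49 of 72 (slack = 23).
Slack constraints have shadow price 0 (complementary slackness).
The binding rows give the dual system: 1·y_water + 3·y_labor = 11.5 and 1·y_water + 2·y_labor = 8.
→ y_water = 1 and y_labor = 3.5.
Reduced cost of corn: c₃ − yᵀa₃ = 1 − (1·1 + 3.5·2) = 1 − 8 = -7.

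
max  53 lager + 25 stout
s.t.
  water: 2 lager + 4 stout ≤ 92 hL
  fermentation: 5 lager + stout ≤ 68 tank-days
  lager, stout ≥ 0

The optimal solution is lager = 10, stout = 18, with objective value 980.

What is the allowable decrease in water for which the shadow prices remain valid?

Binding constraints: water, fermentation. The basis is B = [[2,4],[5,1]] with det -18.
Per unit decrease in water, x* moves by d = (0.0556, -0.2778).
The basis stays optimal until stout reaches 0; allowable decrease = 64.8 hL.

64.8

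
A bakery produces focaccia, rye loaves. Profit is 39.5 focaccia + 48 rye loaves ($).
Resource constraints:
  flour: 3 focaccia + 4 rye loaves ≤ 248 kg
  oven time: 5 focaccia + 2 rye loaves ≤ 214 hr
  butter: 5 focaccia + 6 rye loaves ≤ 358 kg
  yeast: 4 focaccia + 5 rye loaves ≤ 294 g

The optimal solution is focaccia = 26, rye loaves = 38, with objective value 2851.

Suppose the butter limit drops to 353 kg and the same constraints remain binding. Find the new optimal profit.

Binding: butter and yeast. Non-binding: flour (18 unused), oven time (8 unused).
Slack constraints have shadow price 0 (complementary slackness).
Dual feasibility on the basic columns requires 5·y_butter + 4·y_yeast = 39.5, 6·y_butter + 5·y_yeast = 48.
This yields shadow prices y_butter = 5.5, y_yeast = 3.
Δz = y_butter·Δb = 5.5 × (-5) = -27.5, so new z* = 2851 − 27.5 = 2823.5.

2823.5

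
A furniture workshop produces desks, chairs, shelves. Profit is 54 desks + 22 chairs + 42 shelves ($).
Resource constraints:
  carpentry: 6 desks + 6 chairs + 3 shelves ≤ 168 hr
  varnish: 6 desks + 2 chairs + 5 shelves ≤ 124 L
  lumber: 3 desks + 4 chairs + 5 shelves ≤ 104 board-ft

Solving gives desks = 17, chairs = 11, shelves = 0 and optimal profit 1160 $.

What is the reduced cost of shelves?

At the optimum: carpentry uses 168 of 168 (binding); varnish uses 124 of 124 (binding); lumber uses 95 of 104 (slack = 9).
Since lumber is not tight, its dual is 0.
The binding rows give the dual system: 6·y_carpentry + 6·y_varnish = 54 and 6·y_carpentry + 2·y_varnish = 22.
This yields shadow prices y_carpentry = 1, y_varnish = 8.
Reduced cost of shelves: c₃ − yᵀa₃ = 42 − (1·3 + 8·5) = 42 − 43 = -1.

-1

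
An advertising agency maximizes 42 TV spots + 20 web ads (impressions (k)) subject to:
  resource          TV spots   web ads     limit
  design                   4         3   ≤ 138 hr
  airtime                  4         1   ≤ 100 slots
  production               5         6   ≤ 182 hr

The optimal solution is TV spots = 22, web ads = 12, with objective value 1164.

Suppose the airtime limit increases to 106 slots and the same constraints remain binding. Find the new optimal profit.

At the optimum: design uses 124 of 138 (slack = 14); airtime uses 100 of 100 (binding); production uses 182 of 182 (binding).
Slack constraints have shadow price 0 (complementary slackness).
Dual feasibility on the basic columns requires 4·y_airtime + 5·y_production = 42, 1·y_airtime + 6·y_production = 20.
Solving: y_airtime = 8, y_production = 2.
Δz = y_airtime·Δb = 8 × (6) = 48, so new z* = 1164 + 48 = 1212.

1212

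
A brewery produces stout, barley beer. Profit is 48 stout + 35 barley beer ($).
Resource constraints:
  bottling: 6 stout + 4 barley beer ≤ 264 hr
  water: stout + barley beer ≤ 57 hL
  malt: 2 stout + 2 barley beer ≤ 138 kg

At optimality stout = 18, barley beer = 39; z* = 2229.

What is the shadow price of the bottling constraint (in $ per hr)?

At the optimum: bottling uses 264 of 264 (binding); water uses 57 of 57 (binding); malt uses 114 of 138 (slack = 24).
Since malt is not tight, its dual is 0.
From A_Bᵀ y = c: 6·y_bottling + 1·y_water = 48; 4·y_bottling + 1·y_water = 35.
This yields shadow prices y_bottling = 6.5, y_water = 9.
Shadow price of bottling = 6.5.

6.5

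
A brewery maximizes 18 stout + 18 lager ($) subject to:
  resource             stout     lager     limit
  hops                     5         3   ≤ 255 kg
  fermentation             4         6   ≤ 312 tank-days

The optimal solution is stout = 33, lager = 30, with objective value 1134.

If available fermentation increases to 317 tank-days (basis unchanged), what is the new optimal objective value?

1144

Both hops and fermentation are binding at x*.
The binding rows give the dual system: 5·y_hops + 4·y_fermentation = 18 and 3·y_hops + 6·y_fermentation = 18.
→ y_hops = 2 and y_fermentation = 2.
Δz = y_fermentation·Δb = 2 × (5) = 10, so new z* = 1134 + 10 = 1144.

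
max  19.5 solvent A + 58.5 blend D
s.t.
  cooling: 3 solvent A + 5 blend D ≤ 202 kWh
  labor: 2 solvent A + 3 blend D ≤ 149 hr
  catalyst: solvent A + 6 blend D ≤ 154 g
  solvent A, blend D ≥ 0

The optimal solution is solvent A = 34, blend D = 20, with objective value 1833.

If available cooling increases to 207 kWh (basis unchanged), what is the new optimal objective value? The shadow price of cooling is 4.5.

Δb = 5, so new z* = 1833 + (4.5)·(5) = 1833 + 22.5 = 1855.5.

1855.5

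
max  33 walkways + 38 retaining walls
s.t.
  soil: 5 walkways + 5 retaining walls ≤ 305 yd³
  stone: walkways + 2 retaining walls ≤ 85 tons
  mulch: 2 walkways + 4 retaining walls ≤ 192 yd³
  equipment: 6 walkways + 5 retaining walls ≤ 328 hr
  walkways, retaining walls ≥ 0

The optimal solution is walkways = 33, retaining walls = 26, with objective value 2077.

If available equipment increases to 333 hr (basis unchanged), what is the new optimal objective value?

At the optimum: soil uses 295 of 305 (slack = 10); stone uses 85 of 85 (binding); mulch uses 170 of 192 (slack = 22); equipment uses 328 of 328 (binding).
Slack constraints have shadow price 0 (complementary slackness).
The binding rows give the dual system: 1·y_stone + 6·y_equipment = 33 and 2·y_stone + 5·y_equipment = 38.
Solving: y_stone = 9, y_equipment = 4.
Δz = y_equipment·Δb = 4 × (5) = 20, so new z* = 2077 + 20 = 2097.

2097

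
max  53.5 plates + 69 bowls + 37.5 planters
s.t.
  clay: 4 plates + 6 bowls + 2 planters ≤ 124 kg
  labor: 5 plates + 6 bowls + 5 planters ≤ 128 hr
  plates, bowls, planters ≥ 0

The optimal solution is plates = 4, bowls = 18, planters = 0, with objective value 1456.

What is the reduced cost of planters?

-8

Check each constraint at x*: clay 124/124 (tight); labor 128/128 (tight).
The binding rows give the dual system: 4·y_clay + 5·y_labor = 53.5 and 6·y_clay + 6·y_labor = 69.
Solving: y_clay = 4, y_labor = 7.5.
Reduced cost of planters: c₃ − yᵀa₃ = 37.5 − (4·2 + 7.5·5) = 37.5 − 45.5 = -8.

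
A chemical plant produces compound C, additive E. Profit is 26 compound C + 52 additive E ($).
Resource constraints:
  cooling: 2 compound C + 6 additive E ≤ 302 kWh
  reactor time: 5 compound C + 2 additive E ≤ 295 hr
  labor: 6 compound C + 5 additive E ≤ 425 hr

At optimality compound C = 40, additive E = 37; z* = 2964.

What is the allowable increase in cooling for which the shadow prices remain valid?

Binding constraints: cooling, labor. The basis is B = [[2,6],[6,5]] with det -26.
Per unit increase in cooling, x* moves by d = (-0.1923, 0.2308).
The basis stays optimal until compound C reaches 0; allowable increase = 208 kWh.

208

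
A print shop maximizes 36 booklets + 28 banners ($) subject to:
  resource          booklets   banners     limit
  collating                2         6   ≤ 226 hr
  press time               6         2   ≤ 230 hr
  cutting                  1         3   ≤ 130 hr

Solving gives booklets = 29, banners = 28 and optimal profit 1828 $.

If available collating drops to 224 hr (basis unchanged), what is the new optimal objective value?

1822

Check each constraint at x*: collating 226/226 (tight); press time 230/230 (tight); cutting 113/130 (slack 17).
By complementary slackness, y = 0 for the non-binding constraint.
The binding rows give the dual system: 2·y_collating + 6·y_press time = 36 and 6·y_collating + 2·y_press time = 28.
Solving: y_collating = 3, y_press time = 5.
Δz = y_collating·Δb = 3 × (-2) = -6, so new z* = 1828 − 6 = 1822.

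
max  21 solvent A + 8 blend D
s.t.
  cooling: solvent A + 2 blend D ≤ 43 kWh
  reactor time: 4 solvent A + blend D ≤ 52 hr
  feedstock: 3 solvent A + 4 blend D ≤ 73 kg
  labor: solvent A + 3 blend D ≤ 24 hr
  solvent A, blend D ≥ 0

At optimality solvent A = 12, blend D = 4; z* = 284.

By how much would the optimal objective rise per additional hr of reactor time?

Binding: reactor time and labor. Non-binding: cooling (23 unused), feedstock (21 unused).
Slack constraints have shadow price 0 (complementary slackness).
Dual feasibility on the basic columns requires 4·y_reactor time + 1·y_labor = 21, 1·y_reactor time + 3·y_labor = 8.
Solving: y_reactor time = 5, y_labor = 1.
Shadow price of reactor time = 5.

5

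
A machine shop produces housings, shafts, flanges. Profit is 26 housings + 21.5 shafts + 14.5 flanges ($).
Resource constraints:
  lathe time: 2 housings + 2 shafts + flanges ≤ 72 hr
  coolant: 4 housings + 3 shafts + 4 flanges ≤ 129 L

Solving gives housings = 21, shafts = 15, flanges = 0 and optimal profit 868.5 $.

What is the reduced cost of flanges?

At the optimum: lathe time uses 72 of 72 (binding); coolant uses 129 of 129 (binding).
Dual feasibility on the basic columns requires 2·y_lathe time + 4·y_coolant = 26, 2·y_lathe time + 3·y_coolant = 21.5.
This yields shadow prices y_lathe time = 4, y_coolant = 4.5.
Reduced cost of flanges: c₃ − yᵀa₃ = 14.5 − (4·1 + 4.5·4) = 14.5 − 22 = -7.5.

-7.5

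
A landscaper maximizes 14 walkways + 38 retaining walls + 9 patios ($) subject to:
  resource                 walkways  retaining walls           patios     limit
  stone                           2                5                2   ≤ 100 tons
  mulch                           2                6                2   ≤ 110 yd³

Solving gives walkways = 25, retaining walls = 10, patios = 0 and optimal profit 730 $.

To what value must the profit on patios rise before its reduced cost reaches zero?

Both stone and mulch are binding at x*.
From A_Bᵀ y = c: 2·y_stone + 2·y_mulch = 14; 5·y_stone + 6·y_mulch = 38.
This yields shadow prices y_stone = 4, y_mulch = 3.
patios enters the basis when its profit ≥ yᵀa₃ = 4·2 + 3·2 = 14.

14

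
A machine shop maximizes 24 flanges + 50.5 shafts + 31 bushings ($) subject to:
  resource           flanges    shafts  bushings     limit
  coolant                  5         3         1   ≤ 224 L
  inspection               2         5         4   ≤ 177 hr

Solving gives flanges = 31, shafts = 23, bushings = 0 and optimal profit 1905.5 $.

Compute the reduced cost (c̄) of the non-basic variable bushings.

-8

At the optimum: coolant uses 224 of 224 (binding); inspection uses 177 of 177 (binding).
From A_Bᵀ y = c: 5·y_coolant + 2·y_inspection = 24; 3·y_coolant + 5·y_inspection = 50.5.
→ y_coolant = 1 and y_inspection = 9.5.
Reduced cost of bushings: c₃ − yᵀa₃ = 31 − (1·1 + 9.5·4) = 31 − 39 = -8.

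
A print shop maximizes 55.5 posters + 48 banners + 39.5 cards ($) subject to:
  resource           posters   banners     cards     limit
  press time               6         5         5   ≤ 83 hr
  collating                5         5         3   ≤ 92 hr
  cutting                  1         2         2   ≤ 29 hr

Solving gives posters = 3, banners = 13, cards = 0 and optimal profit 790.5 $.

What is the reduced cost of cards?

At the optimum: press time uses 83 of 83 (binding); collating uses 80 of 92 (slack = 12); cutting uses 29 of 29 (binding).
Since collating is not tight, its dual is 0.
Dual feasibility on the basic columns requires 6·y_press time + 1·y_cutting = 55.5, 5·y_press time + 2·y_cutting = 48.
This yields shadow prices y_press time = 9, y_cutting = 1.5.
Reduced cost of cards: c₃ − yᵀa₃ = 39.5 − (9·5 + 1.5·2) = 39.5 − 48 = -8.5.

-8.5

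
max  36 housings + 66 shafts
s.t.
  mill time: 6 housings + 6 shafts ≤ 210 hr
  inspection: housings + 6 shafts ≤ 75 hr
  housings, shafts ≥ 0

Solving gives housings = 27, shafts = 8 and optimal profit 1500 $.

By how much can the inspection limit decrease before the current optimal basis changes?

40

Binding constraints: mill time, inspection. The basis is B = [[6,6],[1,6]] with det 30.
Per unit decrease in inspection, x* moves by d = (0.2, -0.2).
The basis stays optimal until shafts reaches 0; allowable decrease = 40 hr.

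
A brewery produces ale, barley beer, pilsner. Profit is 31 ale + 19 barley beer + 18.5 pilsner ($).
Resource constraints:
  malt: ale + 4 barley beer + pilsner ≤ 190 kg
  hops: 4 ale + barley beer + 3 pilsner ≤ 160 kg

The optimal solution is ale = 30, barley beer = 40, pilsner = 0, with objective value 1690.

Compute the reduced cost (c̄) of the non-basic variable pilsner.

-5.5

Both malt and hops are binding at x*.
The binding rows give the dual system: 1·y_malt + 4·y_hops = 31 and 4·y_malt + 1·y_hops = 19.
→ y_malt = 3 and y_hops = 7.
Reduced cost of pilsner: c₃ − yᵀa₃ = 18.5 − (3·1 + 7·3) = 18.5 − 24 = -5.5.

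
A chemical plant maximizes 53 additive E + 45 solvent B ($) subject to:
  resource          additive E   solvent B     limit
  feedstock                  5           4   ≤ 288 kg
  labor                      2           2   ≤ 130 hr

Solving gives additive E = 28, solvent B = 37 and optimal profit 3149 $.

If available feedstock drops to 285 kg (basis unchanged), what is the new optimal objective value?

At the optimum: feedstock uses 288 of 288 (binding); labor uses 130 of 130 (binding).
The binding rows give the dual system: 5·y_feedstock + 2·y_labor = 53 and 4·y_feedstock + 2·y_labor = 45.
This yields shadow prices y_feedstock = 8, y_labor = 6.5.
Δz = y_feedstock·Δb = 8 × (-3) = -24, so new z* = 3149 − 24 = 3125.

3125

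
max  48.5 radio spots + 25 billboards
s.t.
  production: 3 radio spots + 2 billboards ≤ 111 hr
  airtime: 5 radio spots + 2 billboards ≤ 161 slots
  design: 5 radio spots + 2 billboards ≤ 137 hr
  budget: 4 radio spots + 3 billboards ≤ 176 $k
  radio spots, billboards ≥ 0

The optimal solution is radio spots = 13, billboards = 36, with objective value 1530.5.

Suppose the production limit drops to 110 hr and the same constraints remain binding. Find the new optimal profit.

1523.5

Binding: production and design. Non-binding: airtime (24 unused), budget (16 unused).
Since airtime, budget are not tight, their duals are 0.
Dual feasibility on the basic columns requires 3·y_production + 5·y_design = 48.5, 2·y_production + 2·y_design = 25.
→ y_production = 7 and y_design = 5.5.
Δz = y_production·Δb = 7 × (-1) = -7, so new z* = 1530.5 − 7 = 1523.5.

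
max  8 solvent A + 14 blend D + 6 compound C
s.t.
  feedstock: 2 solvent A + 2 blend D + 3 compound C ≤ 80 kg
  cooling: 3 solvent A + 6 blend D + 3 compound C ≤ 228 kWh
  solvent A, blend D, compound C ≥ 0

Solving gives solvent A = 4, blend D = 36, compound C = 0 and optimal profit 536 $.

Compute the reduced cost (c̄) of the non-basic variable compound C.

At the optimum: feedstock uses 80 of 80 (binding); cooling uses 228 of 228 (binding).
The binding rows give the dual system: 2·y_feedstock + 3·y_cooling = 8 and 2·y_feedstock + 6·y_cooling = 14.
This yields shadow prices y_feedstock = 1, y_cooling = 2.
Reduced cost of compound C: c₃ − yᵀa₃ = 6 − (1·3 + 2·3) = 6 − 9 = -3.

-3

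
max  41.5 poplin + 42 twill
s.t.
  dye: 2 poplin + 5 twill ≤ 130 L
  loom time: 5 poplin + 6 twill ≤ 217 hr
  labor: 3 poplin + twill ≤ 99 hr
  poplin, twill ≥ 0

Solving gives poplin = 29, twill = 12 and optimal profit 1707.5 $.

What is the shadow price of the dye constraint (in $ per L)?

At the optimum: dye uses 118 of 130 (slack = 12); loom time uses 217 of 217 (binding); labor uses 99 of 99 (binding).
By complementary slackness, y = 0 for the non-binding constraint.
The binding rows give the dual system: 5·y_loom time + 3·y_labor = 41.5 and 6·y_loom time + 1·y_labor = 42.
Solving: y_loom time = 6.5, y_labor = 3.
Shadow price of dye = 0.

0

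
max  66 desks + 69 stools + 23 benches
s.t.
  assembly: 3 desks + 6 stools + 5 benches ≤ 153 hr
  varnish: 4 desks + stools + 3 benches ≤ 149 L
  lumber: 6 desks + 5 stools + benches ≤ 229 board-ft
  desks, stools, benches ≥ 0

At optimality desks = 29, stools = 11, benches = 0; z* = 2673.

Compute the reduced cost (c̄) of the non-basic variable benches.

Check each constraint at x*: assembly 153/153 (tight); varnish 127/149 (slack 22); lumber 229/229 (tight).
Slack constraints have shadow price 0 (complementary slackness).
From A_Bᵀ y = c: 3·y_assembly + 6·y_lumber = 66; 6·y_assembly + 5·y_lumber = 69.
This yields shadow prices y_assembly = 4, y_lumber = 9.
Reduced cost of benches: c₃ − yᵀa₃ = 23 − (4·5 + 9·1) = 23 − 29 = -6.

-6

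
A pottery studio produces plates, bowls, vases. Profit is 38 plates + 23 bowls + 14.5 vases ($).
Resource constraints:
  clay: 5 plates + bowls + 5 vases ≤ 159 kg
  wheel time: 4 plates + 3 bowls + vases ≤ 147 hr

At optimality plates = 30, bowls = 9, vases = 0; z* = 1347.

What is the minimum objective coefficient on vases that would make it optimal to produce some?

Check each constraint at x*: clay 159/159 (tight); wheel time 147/147 (tight).
Dual feasibility on the basic columns requires 5·y_clay + 4·y_wheel time = 38, 1·y_clay + 3·y_wheel time = 23.
Solving: y_clay = 2, y_wheel time = 7.
vases enters the basis when its profit ≥ yᵀa₃ = 2·5 + 7·1 = 17.

17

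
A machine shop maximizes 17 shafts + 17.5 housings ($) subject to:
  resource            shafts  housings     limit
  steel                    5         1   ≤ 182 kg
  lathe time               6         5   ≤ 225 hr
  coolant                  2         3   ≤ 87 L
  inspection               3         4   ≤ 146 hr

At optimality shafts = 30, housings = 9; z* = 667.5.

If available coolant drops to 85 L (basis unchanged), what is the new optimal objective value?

662.5

At the optimum: steel uses 159 of 182 (slack = 23); lathe time uses 225 of 225 (binding); coolant uses 87 of 87 (binding); inspection uses 126 of 146 (slack = 20).
By complementary slackness, y = 0 for the non-binding constraints.
From A_Bᵀ y = c: 6·y_lathe time + 2·y_coolant = 17; 5·y_lathe time + 3·y_coolant = 17.5.
Solving: y_lathe time = 2, y_coolant = 2.5.
Δz = y_coolant·Δb = 2.5 × (-2) = -5, so new z* = 667.5 − 5 = 662.5.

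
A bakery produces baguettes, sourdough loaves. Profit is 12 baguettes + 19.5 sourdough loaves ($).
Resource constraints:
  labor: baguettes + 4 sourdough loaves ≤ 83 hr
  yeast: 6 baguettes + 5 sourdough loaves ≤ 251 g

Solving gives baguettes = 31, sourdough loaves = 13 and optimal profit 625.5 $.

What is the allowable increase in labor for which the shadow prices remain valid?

Binding constraints: labor, yeast. The basis is B = [[1,4],[6,5]] with det -19.
Per unit increase in labor, x* moves by d = (-0.2632, 0.3158).
The basis stays optimal until baguettes reaches 0; allowable increase = 117.8 hr.

117.8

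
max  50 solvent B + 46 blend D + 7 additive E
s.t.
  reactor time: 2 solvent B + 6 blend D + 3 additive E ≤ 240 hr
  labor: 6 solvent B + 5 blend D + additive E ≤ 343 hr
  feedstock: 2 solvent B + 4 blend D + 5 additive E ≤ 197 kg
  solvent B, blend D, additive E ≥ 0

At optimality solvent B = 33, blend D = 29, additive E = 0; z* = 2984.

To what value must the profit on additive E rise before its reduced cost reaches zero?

11

Check each constraint at x*: reactor time 240/240 (tight); labor 343/343 (tight); feedstock 182/197 (slack 15).
Since feedstock is not tight, its dual is 0.
Dual feasibility on the basic columns requires 2·y_reactor time + 6·y_labor = 50, 6·y_reactor time + 5·y_labor = 46.
This yields shadow prices y_reactor time = 1, y_labor = 8.
additive E enters the basis when its profit ≥ yᵀa₃ = 1·3 + 8·1 = 11.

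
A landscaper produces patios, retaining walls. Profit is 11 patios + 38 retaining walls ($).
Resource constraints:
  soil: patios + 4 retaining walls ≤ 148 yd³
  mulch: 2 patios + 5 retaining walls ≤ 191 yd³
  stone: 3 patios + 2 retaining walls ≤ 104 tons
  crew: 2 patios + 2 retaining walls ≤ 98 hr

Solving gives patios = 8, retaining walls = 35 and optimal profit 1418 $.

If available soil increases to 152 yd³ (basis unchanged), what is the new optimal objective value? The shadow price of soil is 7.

1446

Δb = 4, so new z* = 1418 + (7)·(4) = 1418 + 28 = 1446.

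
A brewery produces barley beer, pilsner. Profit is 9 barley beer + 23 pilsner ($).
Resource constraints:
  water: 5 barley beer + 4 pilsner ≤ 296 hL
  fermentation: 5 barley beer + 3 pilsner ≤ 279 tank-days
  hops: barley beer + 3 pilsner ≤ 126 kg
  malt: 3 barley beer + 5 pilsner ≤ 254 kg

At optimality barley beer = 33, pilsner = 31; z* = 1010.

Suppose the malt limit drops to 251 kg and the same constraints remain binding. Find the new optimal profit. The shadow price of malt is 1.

1007

Δb = -3, so new z* = 1010 + (1)·(-3) = 1010 − 3 = 1007.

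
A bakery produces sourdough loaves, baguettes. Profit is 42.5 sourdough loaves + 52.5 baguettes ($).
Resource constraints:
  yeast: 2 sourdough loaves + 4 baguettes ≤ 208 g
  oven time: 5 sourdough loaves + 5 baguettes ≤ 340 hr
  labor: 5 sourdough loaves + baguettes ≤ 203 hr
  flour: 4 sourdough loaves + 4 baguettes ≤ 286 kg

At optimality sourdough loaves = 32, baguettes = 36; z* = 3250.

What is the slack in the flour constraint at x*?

flour used = 4·32 + 4·36 = 272; slack = 286 − 272 = 14.

14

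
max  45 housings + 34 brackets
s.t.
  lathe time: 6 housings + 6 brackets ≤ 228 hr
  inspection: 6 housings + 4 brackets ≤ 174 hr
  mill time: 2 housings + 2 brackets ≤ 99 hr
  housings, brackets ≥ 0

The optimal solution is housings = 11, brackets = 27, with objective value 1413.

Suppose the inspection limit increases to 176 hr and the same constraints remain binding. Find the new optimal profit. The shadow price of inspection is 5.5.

1424

Δb = 2, so new z* = 1413 + (5.5)·(2) = 1413 + 11 = 1424.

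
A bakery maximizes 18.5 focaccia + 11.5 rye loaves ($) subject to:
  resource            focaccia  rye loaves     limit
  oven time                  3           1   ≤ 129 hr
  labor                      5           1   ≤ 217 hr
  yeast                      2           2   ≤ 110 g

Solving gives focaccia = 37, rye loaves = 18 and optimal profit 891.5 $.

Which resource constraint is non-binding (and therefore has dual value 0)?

oven time: 129/129 (binding)
labor: 203/217 (slack 14)
yeast: 110/110 (binding)
By complementary slackness, a constraint with positive slack has shadow price 0 → labor.

labor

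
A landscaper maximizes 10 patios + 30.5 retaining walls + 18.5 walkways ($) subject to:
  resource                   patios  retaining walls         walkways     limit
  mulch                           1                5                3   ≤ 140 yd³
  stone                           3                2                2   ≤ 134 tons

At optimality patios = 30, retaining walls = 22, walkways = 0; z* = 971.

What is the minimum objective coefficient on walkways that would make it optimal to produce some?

At the optimum: mulch uses 140 of 140 (binding); stone uses 134 of 134 (binding).
The binding rows give the dual system: 1·y_mulch + 3·y_stone = 10 and 5·y_mulch + 2·y_stone = 30.5.
This yields shadow prices y_mulch = 5.5, y_stone = 1.5.
walkways enters the basis when its profit ≥ yᵀa₃ = 5.5·3 + 1.5·2 = 19.5.

19.5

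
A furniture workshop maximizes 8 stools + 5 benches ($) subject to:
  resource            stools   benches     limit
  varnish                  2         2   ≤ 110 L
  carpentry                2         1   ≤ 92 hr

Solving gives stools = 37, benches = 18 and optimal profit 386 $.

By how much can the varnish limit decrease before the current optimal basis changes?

18

Binding constraints: varnish, carpentry. The basis is B = [[2,2],[2,1]] with det -2.
Per unit decrease in varnish, x* moves by d = (0.5, -1).
The basis stays optimal until benches reaches 0; allowable decrease = 18 L.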